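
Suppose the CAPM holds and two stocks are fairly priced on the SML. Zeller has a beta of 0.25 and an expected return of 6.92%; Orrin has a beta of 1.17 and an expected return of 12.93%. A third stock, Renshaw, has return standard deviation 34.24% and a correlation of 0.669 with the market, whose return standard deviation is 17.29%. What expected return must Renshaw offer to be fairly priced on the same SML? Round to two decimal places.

MRP = (12.93% − 6.92%) / (1.17 − 0.25) = 6.5326%
R_f = 6.92% − 0.25 × 6.5326% = 5.2869%
β_Renshaw = ρ·σ_i/σ_m = 0.669 × 34.24 / 17.29 = 1.3248
E(R_Renshaw) = R_f + β × MRP = 5.2869% + 1.3248 × 6.5326% = 13.94%

13.94%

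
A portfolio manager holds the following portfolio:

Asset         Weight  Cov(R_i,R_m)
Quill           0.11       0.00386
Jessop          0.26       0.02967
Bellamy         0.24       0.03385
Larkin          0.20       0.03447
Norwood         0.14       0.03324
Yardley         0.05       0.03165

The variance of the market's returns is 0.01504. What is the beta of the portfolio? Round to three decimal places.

1.954

β_Quill = 0.00386 / 0.01504 = 0.2566
β_Jessop = 0.02967 / 0.01504 = 1.9727
β_Bellamy = 0.03385 / 0.01504 = 2.2507
β_Larkin = 0.03447 / 0.01504 = 2.2919
β_Norwood = 0.03324 / 0.01504 = 2.2101
β_Yardley = 0.03165 / 0.01504 = 2.1044
β_P = Σ w_i β_i = 0.11×0.2566 + 0.26×1.9727 + 0.24×2.2507 + 0.20×2.2919 + 0.14×2.2101 + 0.05×2.1044 = 1.9543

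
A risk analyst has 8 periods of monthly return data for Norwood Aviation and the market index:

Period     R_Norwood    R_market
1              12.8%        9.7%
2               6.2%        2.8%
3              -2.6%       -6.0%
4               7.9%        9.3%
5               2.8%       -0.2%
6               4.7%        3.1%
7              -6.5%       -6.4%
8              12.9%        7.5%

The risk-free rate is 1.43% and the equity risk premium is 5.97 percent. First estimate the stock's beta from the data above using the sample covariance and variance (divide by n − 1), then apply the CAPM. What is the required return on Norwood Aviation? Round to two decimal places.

7.53%

Mean R_i = (12.8 + 6.2 − 2.6 + 7.9 + 2.8 + 4.7 − 6.5 + 12.9) / 8 = 4.7750%
Mean R_m = (9.7 + 2.8 − 6.0 + 9.3 − 0.2 + 3.1 − 6.4 + 7.5) / 8 = 2.4750%
Σ(R_i − R̄_i)(R_m − R̄_m) = 288.4050  ⇒  Cov = 288.4050 / 7 = 41.2007
Σ(R_m − R̄_m)² = 282.2750  ⇒  Var(R_m) = 282.2750 / 7 = 40.3250
β = Cov / Var(R_m) = 41.2007 / 40.3250 = 1.0217
E(R) = R_f + β × MRP = 1.43% + 1.0217 × 5.97% = 7.53%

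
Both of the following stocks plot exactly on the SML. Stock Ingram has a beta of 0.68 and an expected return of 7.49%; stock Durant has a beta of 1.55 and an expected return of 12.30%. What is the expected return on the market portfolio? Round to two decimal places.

Both satisfy E(R) = R_f + β·MRP, so the slope of the SML is
MRP = (12.30% − 7.49%) / (1.55 − 0.68) = 4.81% / 0.87 = 5.5287%
R_f = E(R_Ingram) − β_Ingram·MRP = 7.49% − 0.68 × 5.5287% = 3.7305%
E(R_m) = R_f + MRP = 3.7305% + 5.5287% = 9.26%

9.26%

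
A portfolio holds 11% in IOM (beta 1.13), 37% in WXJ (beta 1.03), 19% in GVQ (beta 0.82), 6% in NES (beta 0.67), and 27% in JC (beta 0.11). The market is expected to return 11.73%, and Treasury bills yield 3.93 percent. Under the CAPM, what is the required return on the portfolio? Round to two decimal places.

β_P = Σ w_i β_i = 0.11×1.13 + 0.37×1.03 + 0.19×0.82 + 0.06×0.67 + 0.27×0.11 = 0.7311
MRP = 11.73% − 3.93% = 7.80%
E(R_P) = R_f + β_P × MRP = 3.93% + 0.7311 × 7.80% = 9.63%

9.63%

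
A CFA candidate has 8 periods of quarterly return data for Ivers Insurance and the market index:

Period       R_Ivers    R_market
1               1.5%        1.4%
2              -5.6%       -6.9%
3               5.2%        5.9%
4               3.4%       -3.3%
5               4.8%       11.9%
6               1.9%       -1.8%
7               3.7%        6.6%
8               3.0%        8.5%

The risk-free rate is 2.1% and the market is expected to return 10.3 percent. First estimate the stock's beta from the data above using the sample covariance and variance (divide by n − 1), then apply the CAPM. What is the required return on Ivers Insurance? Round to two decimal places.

5.28%

Mean R_i = (1.5 − 5.6 + 5.2 + 3.4 + 4.8 + 1.9 + 3.7 + 3.0) / 8 = 2.2375%
Mean R_m = (1.4 − 6.9 + 5.9 − 3.3 + 11.9 − 1.8 + 6.6 + 8.5) / 8 = 2.7875%
Σ(R_i − R̄_i)(R_m − R̄_m) = 113.9238  ⇒  Cov = 113.9238 / 7 = 16.2748
Σ(R_m − R̄_m)² = 293.7688  ⇒  Var(R_m) = 293.7688 / 7 = 41.9670
β = Cov / Var(R_m) = 16.2748 / 41.9670 = 0.3878
MRP = 10.3% − 2.1% = 8.20%
E(R) = R_f + β × MRP = 2.1% + 0.3878 × 8.2% = 5.28%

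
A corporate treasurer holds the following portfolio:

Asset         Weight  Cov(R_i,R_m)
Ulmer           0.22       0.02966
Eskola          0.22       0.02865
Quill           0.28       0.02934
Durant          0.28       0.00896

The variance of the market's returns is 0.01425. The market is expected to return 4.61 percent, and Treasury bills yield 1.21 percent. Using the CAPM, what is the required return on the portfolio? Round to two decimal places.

6.83%

β_Ulmer = 0.02966 / 0.01425 = 2.0814
β_Eskola = 0.02865 / 0.01425 = 2.0105
β_Quill = 0.02934 / 0.01425 = 2.0589
β_Durant = 0.00896 / 0.01425 = 0.6288
β_P = Σ w_i β_i = 0.22×2.0814 + 0.22×2.0105 + 0.28×2.0589 + 0.28×0.6288 = 1.6528
MRP = 4.61% − 1.21% = 3.40%
E(R_P) = R_f + β_P × MRP = 1.21% + 1.6528 × 3.40% = 6.83%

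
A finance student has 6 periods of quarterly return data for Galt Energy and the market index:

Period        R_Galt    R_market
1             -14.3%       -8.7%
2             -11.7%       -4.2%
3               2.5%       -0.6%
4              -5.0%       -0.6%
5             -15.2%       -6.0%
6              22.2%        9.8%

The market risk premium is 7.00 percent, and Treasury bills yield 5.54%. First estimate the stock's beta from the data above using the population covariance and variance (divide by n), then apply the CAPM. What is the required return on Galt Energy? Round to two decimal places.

Mean R_i = (-14.3 − 11.7 + 2.5 − 5.0 − 15.2 + 22.2) / 6 = -3.5833%
Mean R_m = (-8.7 − 4.2 − 0.6 − 0.6 − 6.0 + 9.8) / 6 = -1.7167%
Σ(R_i − R̄_i)(R_m − R̄_m) = 446.9017  ⇒  Cov = 446.9017 / 6 = 74.4836
Σ(R_m − R̄_m)² = 208.4083  ⇒  Var(R_m) = 208.4083 / 6 = 34.7347
β = Cov / Var(R_m) = 74.4836 / 34.7347 = 2.1444
E(R) = R_f + β × MRP = 5.54% + 2.1444 × 7.00% = 20.55%

20.55%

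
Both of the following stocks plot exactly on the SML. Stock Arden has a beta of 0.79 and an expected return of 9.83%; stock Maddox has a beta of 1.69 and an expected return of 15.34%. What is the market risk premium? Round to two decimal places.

6.12%

Both satisfy E(R) = R_f + β·MRP, so the slope of the SML is
MRP = (15.34% − 9.83%) / (1.69 − 0.79) = 5.51% / 0.90 = 6.1222%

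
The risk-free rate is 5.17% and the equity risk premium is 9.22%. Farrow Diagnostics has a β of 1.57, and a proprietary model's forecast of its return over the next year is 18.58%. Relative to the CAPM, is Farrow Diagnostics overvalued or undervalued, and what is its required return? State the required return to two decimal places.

Required return = R_f + β·MRP = 5.17% + 1.57 × 9.22% = 19.65%
Forecast 18.58% < required 19.65% → the stock plots below the SML → overvalued.

Overvalued; required return 19.65%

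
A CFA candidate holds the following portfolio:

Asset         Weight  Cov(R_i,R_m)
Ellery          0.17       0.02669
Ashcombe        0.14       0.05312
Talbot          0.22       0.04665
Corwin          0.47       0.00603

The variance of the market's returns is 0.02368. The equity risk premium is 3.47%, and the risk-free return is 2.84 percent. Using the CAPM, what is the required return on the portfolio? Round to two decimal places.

β_Ellery = 0.02669 / 0.02368 = 1.1271
β_Ashcombe = 0.05312 / 0.02368 = 2.2432
β_Talbot = 0.04665 / 0.02368 = 1.9700
β_Corwin = 0.00603 / 0.02368 = 0.2546
β_P = Σ w_i β_i = 0.17×1.1271 + 0.14×2.2432 + 0.22×1.9700 + 0.47×0.2546 = 1.0587
E(R_P) = R_f + β_P × MRP = 2.84% + 1.0587 × 3.47% = 6.51%

6.51%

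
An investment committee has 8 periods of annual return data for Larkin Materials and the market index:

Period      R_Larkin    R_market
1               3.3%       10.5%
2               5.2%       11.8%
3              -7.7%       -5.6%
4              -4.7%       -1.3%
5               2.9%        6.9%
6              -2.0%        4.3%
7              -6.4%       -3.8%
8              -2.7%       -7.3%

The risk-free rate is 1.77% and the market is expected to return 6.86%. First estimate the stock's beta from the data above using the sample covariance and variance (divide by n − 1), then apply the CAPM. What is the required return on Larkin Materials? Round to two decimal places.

Mean R_i = (3.3 + 5.2 − 7.7 − 4.7 + 2.9 − 2.0 − 6.4 − 2.7) / 8 = -1.5125%
Mean R_m = (10.5 + 11.8 − 5.6 − 1.3 + 6.9 + 4.3 − 3.8 − 7.3) / 8 = 1.9375%
Σ(R_i − R̄_i)(R_m − R̄_m) = 224.1238  ⇒  Cov = 224.1238 / 7 = 32.0177
Σ(R_m − R̄_m)² = 386.3388  ⇒  Var(R_m) = 386.3388 / 7 = 55.1913
β = Cov / Var(R_m) = 32.0177 / 55.1913 = 0.5801
MRP = 6.86% − 1.77% = 5.09%
E(R) = R_f + β × MRP = 1.77% + 0.5801 × 5.09% = 4.72%

4.72%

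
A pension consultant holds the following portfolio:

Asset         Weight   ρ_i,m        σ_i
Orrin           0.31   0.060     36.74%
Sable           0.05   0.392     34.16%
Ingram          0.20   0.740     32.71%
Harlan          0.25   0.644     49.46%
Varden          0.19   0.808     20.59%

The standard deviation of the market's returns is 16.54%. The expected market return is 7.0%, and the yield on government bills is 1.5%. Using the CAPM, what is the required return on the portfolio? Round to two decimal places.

β_Orrin = 0.060 × 36.74% / 16.54% = 0.1333
β_Sable = 0.392 × 34.16% / 16.54% = 0.8096
β_Ingram = 0.740 × 32.71% / 16.54% = 1.4634
β_Harlan = 0.644 × 49.46% / 16.54% = 1.9258
β_Varden = 0.808 × 20.59% / 16.54% = 1.0058
β_P = Σ w_i β_i = 0.31×0.1333 + 0.05×0.8096 + 0.20×1.4634 + 0.25×1.9258 + 0.19×1.0058 = 1.0470
MRP = 7.0% − 1.5% = 5.50%
E(R_P) = R_f + β_P × MRP = 1.5% + 1.0470 × 5.5% = 7.26%

7.26%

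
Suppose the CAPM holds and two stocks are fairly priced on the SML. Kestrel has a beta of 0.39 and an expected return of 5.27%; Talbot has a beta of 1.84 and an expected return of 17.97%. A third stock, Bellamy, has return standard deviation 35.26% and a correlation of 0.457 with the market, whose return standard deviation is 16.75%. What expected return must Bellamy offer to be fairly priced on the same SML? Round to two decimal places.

10.28%

MRP = (17.97% − 5.27%) / (1.84 − 0.39) = 8.7586%
R_f = 5.27% − 0.39 × 8.7586% = 1.8541%
β_Bellamy = ρ·σ_i/σ_m = 0.457 × 35.26 / 16.75 = 0.9620
E(R_Bellamy) = R_f + β × MRP = 1.8541% + 0.9620 × 8.7586% = 10.28%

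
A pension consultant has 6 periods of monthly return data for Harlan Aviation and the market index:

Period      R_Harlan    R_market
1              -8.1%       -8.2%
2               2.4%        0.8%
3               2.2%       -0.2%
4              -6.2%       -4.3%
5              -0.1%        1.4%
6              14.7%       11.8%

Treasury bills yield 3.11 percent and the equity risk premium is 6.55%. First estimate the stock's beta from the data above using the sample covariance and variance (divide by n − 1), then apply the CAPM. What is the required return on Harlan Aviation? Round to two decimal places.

Mean R_i = (-8.1 + 2.4 + 2.2 − 6.2 − 0.1 + 14.7) / 6 = 0.8167%
Mean R_m = (-8.2 + 0.8 − 0.2 − 4.3 + 1.4 + 11.8) / 6 = 0.2167%
Σ(R_i − R̄_i)(R_m − R̄_m) = 266.8183  ⇒  Cov = 266.8183 / 5 = 53.3637
Σ(R_m − R̄_m)² = 227.3283  ⇒  Var(R_m) = 227.3283 / 5 = 45.4657
β = Cov / Var(R_m) = 53.3637 / 45.4657 = 1.1737
E(R) = R_f + β × MRP = 3.11% + 1.1737 × 6.55% = 10.80%

10.80%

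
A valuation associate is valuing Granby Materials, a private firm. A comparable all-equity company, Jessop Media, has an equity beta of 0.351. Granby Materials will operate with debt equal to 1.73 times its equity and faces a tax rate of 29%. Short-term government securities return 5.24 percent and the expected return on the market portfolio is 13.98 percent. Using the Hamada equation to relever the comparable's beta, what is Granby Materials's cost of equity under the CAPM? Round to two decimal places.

β_L = β_U × [1 + (1 − t)(D/E)] = 0.351 × [1 + (1 − 0.29) × 1.73]
    = 0.351 × [1 + 0.71 × 1.73] = 0.351 × 2.2283 = 0.7821
MRP = 13.98% − 5.24% = 8.74%
E(R) = R_f + β_L × MRP = 5.24% + 0.7821 × 8.74% = 12.08%

12.08%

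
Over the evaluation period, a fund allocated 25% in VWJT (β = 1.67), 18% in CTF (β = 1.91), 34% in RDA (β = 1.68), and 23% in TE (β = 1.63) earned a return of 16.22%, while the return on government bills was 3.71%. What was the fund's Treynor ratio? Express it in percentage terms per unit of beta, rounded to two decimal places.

7.33%

β_P = 0.25×1.67 + 0.18×1.91 + 0.34×1.68 + 0.23×1.63 = 1.7074
Treynor = (R_P − R_f) / β_P = (16.22% − 3.71%) / 1.7074 = 12.51% / 1.7074 = 7.33%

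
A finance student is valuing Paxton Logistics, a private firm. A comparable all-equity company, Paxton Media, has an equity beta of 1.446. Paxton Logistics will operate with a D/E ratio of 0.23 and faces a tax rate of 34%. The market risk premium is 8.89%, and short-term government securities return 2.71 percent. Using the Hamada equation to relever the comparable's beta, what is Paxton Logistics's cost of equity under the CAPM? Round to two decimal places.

17.52%

β_L = β_U × [1 + (1 − t)(D/E)] = 1.446 × [1 + (1 − 0.34) × 0.23]
    = 1.446 × [1 + 0.66 × 0.23] = 1.446 × 1.1518 = 1.6655
E(R) = R_f + β_L × MRP = 2.71% + 1.6655 × 8.89% = 17.52%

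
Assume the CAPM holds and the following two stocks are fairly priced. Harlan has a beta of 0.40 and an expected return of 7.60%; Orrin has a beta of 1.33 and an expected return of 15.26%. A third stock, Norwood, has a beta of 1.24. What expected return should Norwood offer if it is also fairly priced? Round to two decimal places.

14.52%

MRP (SML slope) = (15.26% − 7.60%) / (1.33 − 0.40) = 7.66% / 0.93 = 8.2366%
R_f (intercept) = 7.60% − 0.40 × 8.2366% = 4.3054%
E(R_Norwood) = R_f + β × MRP = 4.3054% + 1.24 × 8.2366% = 14.52%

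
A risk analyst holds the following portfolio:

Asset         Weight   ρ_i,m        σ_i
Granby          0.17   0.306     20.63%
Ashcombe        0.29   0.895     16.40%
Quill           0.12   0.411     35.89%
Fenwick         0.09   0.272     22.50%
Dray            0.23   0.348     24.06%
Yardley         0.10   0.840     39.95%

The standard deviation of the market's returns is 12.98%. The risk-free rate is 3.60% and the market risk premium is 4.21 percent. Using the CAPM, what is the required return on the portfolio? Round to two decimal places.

7.79%

β_Granby = 0.306 × 20.63% / 12.98% = 0.4863
β_Ashcombe = 0.895 × 16.40% / 12.98% = 1.1308
β_Quill = 0.411 × 35.89% / 12.98% = 1.1364
β_Fenwick = 0.272 × 22.50% / 12.98% = 0.4715
β_Dray = 0.348 × 24.06% / 12.98% = 0.6451
β_Yardley = 0.840 × 39.95% / 12.98% = 2.5854
β_P = Σ w_i β_i = 0.17×0.4863 + 0.29×1.1308 + 0.12×1.1364 + 0.09×0.4715 + 0.23×0.6451 + 0.10×2.5854 = 0.9963
E(R_P) = R_f + β_P × MRP = 3.60% + 0.9963 × 4.21% = 7.79%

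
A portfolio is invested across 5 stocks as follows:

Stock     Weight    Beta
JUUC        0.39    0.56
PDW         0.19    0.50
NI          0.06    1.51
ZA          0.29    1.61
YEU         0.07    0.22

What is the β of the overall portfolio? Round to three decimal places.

0.886

β_P = Σ w_i β_i = 0.39×0.56 + 0.19×0.50 + 0.06×1.51 + 0.29×1.61 + 0.07×0.22 = 0.8863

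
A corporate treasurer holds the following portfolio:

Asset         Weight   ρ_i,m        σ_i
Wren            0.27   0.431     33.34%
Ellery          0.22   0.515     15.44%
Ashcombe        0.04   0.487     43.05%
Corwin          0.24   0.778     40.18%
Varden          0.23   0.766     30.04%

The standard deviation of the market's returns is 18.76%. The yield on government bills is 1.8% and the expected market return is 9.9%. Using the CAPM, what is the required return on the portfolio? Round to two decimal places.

β_Wren = 0.431 × 33.34% / 18.76% = 0.7660
β_Ellery = 0.515 × 15.44% / 18.76% = 0.4239
β_Ashcombe = 0.487 × 43.05% / 18.76% = 1.1176
β_Corwin = 0.778 × 40.18% / 18.76% = 1.6663
β_Varden = 0.766 × 30.04% / 18.76% = 1.2266
β_P = Σ w_i β_i = 0.27×0.7660 + 0.22×0.4239 + 0.04×1.1176 + 0.24×1.6663 + 0.23×1.2266 = 1.0268
MRP = 9.9% − 1.8% = 8.10%
E(R_P) = R_f + β_P × MRP = 1.8% + 1.0268 × 8.1% = 10.12%

10.12%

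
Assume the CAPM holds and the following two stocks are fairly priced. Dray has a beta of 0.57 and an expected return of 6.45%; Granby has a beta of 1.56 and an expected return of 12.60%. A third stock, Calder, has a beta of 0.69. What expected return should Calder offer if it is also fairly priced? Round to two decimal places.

7.20%

MRP (SML slope) = (12.60% − 6.45%) / (1.56 − 0.57) = 6.15% / 0.99 = 6.2121%
R_f (intercept) = 6.45% − 0.57 × 6.2121% = 2.9091%
E(R_Calder) = R_f + β × MRP = 2.9091% + 0.69 × 6.2121% = 7.20%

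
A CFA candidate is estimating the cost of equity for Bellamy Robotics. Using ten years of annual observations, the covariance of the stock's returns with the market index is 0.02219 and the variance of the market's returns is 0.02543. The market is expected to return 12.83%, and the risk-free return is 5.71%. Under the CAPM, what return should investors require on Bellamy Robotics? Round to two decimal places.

11.92%

β = Cov(R_i, R_m) / Var(R_m) = 0.02219 / 0.02543 = 0.8726
MRP = 12.83% − 5.71% = 7.12%
E(R) = R_f + β × MRP = 5.71% + 0.8726 × 7.12% = 11.92%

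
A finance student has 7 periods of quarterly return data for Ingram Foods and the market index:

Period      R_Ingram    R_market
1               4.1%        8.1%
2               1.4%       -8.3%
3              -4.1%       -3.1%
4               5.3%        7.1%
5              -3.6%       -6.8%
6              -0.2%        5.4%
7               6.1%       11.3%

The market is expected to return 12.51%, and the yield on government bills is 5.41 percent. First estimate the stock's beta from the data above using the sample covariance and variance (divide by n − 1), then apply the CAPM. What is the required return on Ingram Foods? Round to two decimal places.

8.22%

Mean R_i = (4.1 + 1.4 − 4.1 + 5.3 − 3.6 − 0.2 + 6.1) / 7 = 1.2857%
Mean R_m = (8.1 − 8.3 − 3.1 + 7.1 − 6.8 + 5.4 + 11.3) / 7 = 1.9571%
Σ(R_i − R̄_i)(R_m − R̄_m) = 146.6457  ⇒  Cov = 146.6457 / 6 = 24.4410
Σ(R_m − R̄_m)² = 370.7971  ⇒  Var(R_m) = 370.7971 / 6 = 61.7995
β = Cov / Var(R_m) = 24.4410 / 61.7995 = 0.3955
MRP = 12.51% − 5.41% = 7.10%
E(R) = R_f + β × MRP = 5.41% + 0.3955 × 7.10% = 8.22%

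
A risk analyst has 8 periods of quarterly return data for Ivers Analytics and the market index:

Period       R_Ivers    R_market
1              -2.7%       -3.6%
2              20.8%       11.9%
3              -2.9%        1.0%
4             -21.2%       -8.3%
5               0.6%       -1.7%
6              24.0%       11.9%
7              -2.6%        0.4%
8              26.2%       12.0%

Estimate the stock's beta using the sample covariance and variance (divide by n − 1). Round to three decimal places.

Mean R_i = (-2.7 + 20.8 − 2.9 − 21.2 + 0.6 + 24.0 − 2.6 + 26.2) / 8 = 5.2750%
Mean R_m = (-3.6 + 11.9 + 1.0 − 8.3 − 1.7 + 11.9 + 0.4 + 12.0) / 8 = 2.9500%
Σ(R_i − R̄_i)(R_m − R̄_m) = 903.7500  ⇒  Cov = 903.7500 / 7 = 129.1071
Σ(R_m − R̄_m)² = 443.5000  ⇒  Var(R_m) = 443.5000 / 7 = 63.3571
β = Cov / Var(R_m) = 129.1071 / 63.3571 = 2.0378

2.038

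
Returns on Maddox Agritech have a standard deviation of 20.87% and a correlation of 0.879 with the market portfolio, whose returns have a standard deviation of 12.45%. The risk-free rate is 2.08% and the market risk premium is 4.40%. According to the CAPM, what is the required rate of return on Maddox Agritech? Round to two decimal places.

β = ρ × σ_i / σ_m = 0.879 × 20.87% / 12.45% = 1.4735
E(R) = 2.08% + 1.4735 × 4.40% = 8.56%

8.56%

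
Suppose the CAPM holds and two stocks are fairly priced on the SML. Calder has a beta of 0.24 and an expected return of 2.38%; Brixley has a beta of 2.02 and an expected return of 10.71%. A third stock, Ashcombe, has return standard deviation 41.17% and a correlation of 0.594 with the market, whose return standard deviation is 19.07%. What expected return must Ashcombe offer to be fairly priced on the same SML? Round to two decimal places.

7.26%

MRP = (10.71% − 2.38%) / (2.02 − 0.24) = 4.6798%
R_f = 2.38% − 0.24 × 4.6798% = 1.2568%
β_Ashcombe = ρ·σ_i/σ_m = 0.594 × 41.17 / 19.07 = 1.2824
E(R_Ashcombe) = R_f + β × MRP = 1.2568% + 1.2824 × 4.6798% = 7.26%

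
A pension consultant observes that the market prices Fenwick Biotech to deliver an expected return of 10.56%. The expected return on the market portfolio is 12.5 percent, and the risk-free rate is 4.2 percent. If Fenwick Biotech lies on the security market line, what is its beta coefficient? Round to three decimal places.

MRP = 12.5% − 4.2% = 8.30%
β = (E(R) − R_f) / MRP = (10.56% − 4.2%) / 8.3% = 6.36% / 8.3% = 0.766

0.766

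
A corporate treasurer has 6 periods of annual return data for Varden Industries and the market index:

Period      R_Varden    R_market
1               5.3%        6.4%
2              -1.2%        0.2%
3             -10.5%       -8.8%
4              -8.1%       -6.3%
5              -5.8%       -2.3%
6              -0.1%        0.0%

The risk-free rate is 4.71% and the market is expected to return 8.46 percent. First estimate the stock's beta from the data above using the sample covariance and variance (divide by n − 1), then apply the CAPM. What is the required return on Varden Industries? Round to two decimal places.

Mean R_i = (5.3 − 1.2 − 10.5 − 8.1 − 5.8 − 0.1) / 6 = -3.4000%
Mean R_m = (6.4 + 0.2 − 8.8 − 6.3 − 2.3 + 0.0) / 6 = -1.8000%
Σ(R_i − R̄_i)(R_m − R̄_m) = 153.7300  ⇒  Cov = 153.7300 / 5 = 30.7460
Σ(R_m − R̄_m)² = 143.9800  ⇒  Var(R_m) = 143.9800 / 5 = 28.7960
β = Cov / Var(R_m) = 30.7460 / 28.7960 = 1.0677
MRP = 8.46% − 4.71% = 3.75%
E(R) = R_f + β × MRP = 4.71% + 1.0677 × 3.75% = 8.71%

8.71%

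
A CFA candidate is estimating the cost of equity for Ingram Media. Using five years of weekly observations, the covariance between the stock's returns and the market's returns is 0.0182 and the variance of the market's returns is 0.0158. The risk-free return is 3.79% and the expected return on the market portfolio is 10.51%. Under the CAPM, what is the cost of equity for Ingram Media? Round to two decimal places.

11.53%

β = Cov(R_i, R_m) / Var(R_m) = 0.0182 / 0.0158 = 1.1519
MRP = 10.51% − 3.79% = 6.72%
E(R) = R_f + β × MRP = 3.79% + 1.1519 × 6.72% = 11.53%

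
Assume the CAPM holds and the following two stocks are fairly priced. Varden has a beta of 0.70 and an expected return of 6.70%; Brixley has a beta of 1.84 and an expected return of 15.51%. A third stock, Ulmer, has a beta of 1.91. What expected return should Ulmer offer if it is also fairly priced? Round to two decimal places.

MRP (SML slope) = (15.51% − 6.70%) / (1.84 − 0.70) = 8.81% / 1.14 = 7.7281%
R_f (intercept) = 6.70% − 0.70 × 7.7281% = 1.2903%
E(R_Ulmer) = R_f + β × MRP = 1.2903% + 1.91 × 7.7281% = 16.05%

16.05%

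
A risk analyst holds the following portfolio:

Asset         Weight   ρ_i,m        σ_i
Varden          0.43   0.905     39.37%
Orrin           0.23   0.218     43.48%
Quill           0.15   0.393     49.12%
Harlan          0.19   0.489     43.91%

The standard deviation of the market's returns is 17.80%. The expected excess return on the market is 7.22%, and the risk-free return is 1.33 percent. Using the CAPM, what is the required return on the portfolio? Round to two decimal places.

11.26%

β_Varden = 0.905 × 39.37% / 17.80% = 2.0017
β_Orrin = 0.218 × 43.48% / 17.80% = 0.5325
β_Quill = 0.393 × 49.12% / 17.80% = 1.0845
β_Harlan = 0.489 × 43.91% / 17.80% = 1.2063
β_P = Σ w_i β_i = 0.43×2.0017 + 0.23×0.5325 + 0.15×1.0845 + 0.19×1.2063 = 1.3751
E(R_P) = R_f + β_P × MRP = 1.33% + 1.3751 × 7.22% = 11.26%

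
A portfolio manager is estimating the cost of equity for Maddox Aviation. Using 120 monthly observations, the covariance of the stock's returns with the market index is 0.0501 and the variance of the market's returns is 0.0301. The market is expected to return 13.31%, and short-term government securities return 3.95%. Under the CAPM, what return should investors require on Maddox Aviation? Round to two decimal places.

β = Cov(R_i, R_m) / Var(R_m) = 0.0501 / 0.0301 = 1.6645
MRP = 13.31% − 3.95% = 9.36%
E(R) = R_f + β × MRP = 3.95% + 1.6645 × 9.36% = 19.53%

19.53%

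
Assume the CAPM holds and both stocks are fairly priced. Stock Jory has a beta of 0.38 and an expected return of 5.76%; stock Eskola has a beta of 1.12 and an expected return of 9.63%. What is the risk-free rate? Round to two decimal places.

Both satisfy E(R) = R_f + β·MRP, so the slope of the SML is
MRP = (9.63% − 5.76%) / (1.12 − 0.38) = 3.87% / 0.74 = 5.2297%
R_f = E(R_Jory) − β_Jory·MRP = 5.76% − 0.38 × 5.2297% = 3.7727%

3.77%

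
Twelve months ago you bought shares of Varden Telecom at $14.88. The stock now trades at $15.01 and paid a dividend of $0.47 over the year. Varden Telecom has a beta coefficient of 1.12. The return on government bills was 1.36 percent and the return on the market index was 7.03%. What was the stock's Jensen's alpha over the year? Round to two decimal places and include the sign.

-3.68%

Realised HPR = (P1 + D1 − P0) / P0 = (15.01 + 0.47 − 14.88) / 14.88 = 0.60 / 14.88 = 4.0323%
MRP = 7.03% − 1.36% = 5.67%
CAPM required = R_f + β·MRP = 1.36% + 1.12 × 5.67% = 7.7104%
α = realised − required = 4.0323% − 7.7104% = -3.68%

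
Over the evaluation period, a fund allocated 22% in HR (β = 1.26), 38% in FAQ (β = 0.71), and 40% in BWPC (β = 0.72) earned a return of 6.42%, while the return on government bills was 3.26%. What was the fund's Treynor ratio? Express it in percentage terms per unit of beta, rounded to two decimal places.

3.78%

β_P = 0.22×1.26 + 0.38×0.71 + 0.40×0.72 = 0.8350
Treynor = (R_P − R_f) / β_P = (6.42% − 3.26%) / 0.8350 = 3.16% / 0.8350 = 3.78%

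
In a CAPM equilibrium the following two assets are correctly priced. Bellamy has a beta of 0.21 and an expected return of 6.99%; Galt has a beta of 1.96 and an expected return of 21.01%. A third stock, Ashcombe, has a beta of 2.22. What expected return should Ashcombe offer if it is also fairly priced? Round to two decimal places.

MRP (SML slope) = (21.01% − 6.99%) / (1.96 − 0.21) = 14.02% / 1.75 = 8.0114%
R_f (intercept) = 6.99% − 0.21 × 8.0114% = 5.3076%
E(R_Ashcombe) = R_f + β × MRP = 5.3076% + 2.22 × 8.0114% = 23.09%

23.09%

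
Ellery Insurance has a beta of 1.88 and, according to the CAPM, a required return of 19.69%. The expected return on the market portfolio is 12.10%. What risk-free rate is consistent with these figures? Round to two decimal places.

3.48%

E(R) = R_f + β(E(R_m) − R_f) = R_f(1 − β) + β·E(R_m)
19.69% = R_f × (1 − 1.88) + 1.88 × 12.10%
19.69% = R_f × -0.88 + 22.7480%
R_f = (19.69% − 22.7480%) / -0.88 = 3.48%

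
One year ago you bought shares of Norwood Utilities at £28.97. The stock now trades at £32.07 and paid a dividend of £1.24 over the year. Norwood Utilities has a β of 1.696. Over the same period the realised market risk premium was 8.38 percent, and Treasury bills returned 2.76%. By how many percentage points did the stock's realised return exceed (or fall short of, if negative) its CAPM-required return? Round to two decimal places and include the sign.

Realised HPR = (P1 + D1 − P0) / P0 = (32.07 + 1.24 − 28.97) / 28.97 = 4.34 / 28.97 = 14.9810%
CAPM required = R_f + β·MRP = 2.76% + 1.696 × 8.38% = 16.97248%
α = realised − required = 14.9810% − 16.97248% = -1.99%

-1.99%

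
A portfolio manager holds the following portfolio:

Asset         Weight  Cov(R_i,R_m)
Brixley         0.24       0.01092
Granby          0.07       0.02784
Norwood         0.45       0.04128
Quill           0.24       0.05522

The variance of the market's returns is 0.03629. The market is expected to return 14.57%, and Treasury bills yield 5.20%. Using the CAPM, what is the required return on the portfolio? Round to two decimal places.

14.60%

β_Brixley = 0.01092 / 0.03629 = 0.3009
β_Granby = 0.02784 / 0.03629 = 0.7672
β_Norwood = 0.04128 / 0.03629 = 1.1375
β_Quill = 0.05522 / 0.03629 = 1.5216
β_P = Σ w_i β_i = 0.24×0.3009 + 0.07×0.7672 + 0.45×1.1375 + 0.24×1.5216 = 1.0030
MRP = 14.57% − 5.20% = 9.37%
E(R_P) = R_f + β_P × MRP = 5.20% + 1.0030 × 9.37% = 14.60%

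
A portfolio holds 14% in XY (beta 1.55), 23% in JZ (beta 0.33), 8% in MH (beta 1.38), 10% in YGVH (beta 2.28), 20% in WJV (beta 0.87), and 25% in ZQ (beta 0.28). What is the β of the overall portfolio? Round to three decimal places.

0.875

β_P = Σ w_i β_i = 0.14×1.55 + 0.23×0.33 + 0.08×1.38 + 0.10×2.28 + 0.20×0.87 + 0.25×0.28 = 0.8753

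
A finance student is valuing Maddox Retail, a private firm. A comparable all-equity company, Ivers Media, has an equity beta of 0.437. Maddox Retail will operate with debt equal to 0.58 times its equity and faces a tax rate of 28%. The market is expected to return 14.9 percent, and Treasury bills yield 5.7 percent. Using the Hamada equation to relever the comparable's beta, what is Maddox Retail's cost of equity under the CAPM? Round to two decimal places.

11.40%

β_L = β_U × [1 + (1 − t)(D/E)] = 0.437 × [1 + (1 − 0.28) × 0.58]
    = 0.437 × [1 + 0.72 × 0.58] = 0.437 × 1.4176 = 0.6195
MRP = 14.9% − 5.7% = 9.20%
E(R) = R_f + β_L × MRP = 5.7% + 0.6195 × 9.2% = 11.40%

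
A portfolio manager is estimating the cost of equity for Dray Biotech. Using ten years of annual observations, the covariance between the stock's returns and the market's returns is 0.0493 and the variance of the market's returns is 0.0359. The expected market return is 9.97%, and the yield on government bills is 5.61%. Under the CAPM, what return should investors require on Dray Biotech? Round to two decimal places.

β = Cov(R_i, R_m) / Var(R_m) = 0.0493 / 0.0359 = 1.3733
MRP = 9.97% − 5.61% = 4.36%
E(R) = R_f + β × MRP = 5.61% + 1.3733 × 4.36% = 11.60%

11.60%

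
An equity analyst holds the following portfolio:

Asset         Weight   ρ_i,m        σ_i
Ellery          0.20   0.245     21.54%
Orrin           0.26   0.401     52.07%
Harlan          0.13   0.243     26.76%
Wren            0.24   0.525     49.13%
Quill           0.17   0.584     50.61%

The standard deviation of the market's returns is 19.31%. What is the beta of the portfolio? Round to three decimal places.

β_Ellery = 0.245 × 21.54% / 19.31% = 0.2733
β_Orrin = 0.401 × 52.07% / 19.31% = 1.0813
β_Harlan = 0.243 × 26.76% / 19.31% = 0.3368
β_Wren = 0.525 × 49.13% / 19.31% = 1.3357
β_Quill = 0.584 × 50.61% / 19.31% = 1.5306
β_P = Σ w_i β_i = 0.20×0.2733 + 0.26×1.0813 + 0.13×0.3368 + 0.24×1.3357 + 0.17×1.5306 = 0.9604

0.960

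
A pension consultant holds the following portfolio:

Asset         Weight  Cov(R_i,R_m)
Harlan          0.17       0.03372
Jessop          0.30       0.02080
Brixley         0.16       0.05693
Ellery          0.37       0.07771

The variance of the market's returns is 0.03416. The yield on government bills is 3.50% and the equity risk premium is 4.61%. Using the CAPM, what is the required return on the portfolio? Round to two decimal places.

10.23%

β_Harlan = 0.03372 / 0.03416 = 0.9871
β_Jessop = 0.02080 / 0.03416 = 0.6089
β_Brixley = 0.05693 / 0.03416 = 1.6666
β_Ellery = 0.07771 / 0.03416 = 2.2749
β_P = Σ w_i β_i = 0.17×0.9871 + 0.30×0.6089 + 0.16×1.6666 + 0.37×2.2749 = 1.4588
E(R_P) = R_f + β_P × MRP = 3.50% + 1.4588 × 4.61% = 10.23%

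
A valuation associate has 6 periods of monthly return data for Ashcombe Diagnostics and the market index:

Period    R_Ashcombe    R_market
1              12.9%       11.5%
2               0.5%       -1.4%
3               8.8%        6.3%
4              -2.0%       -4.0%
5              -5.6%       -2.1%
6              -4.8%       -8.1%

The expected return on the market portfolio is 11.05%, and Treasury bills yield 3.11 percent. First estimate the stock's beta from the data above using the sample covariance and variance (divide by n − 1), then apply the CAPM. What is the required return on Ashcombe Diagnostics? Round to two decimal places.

Mean R_i = (12.9 + 0.5 + 8.8 − 2.0 − 5.6 − 4.8) / 6 = 1.6333%
Mean R_m = (11.5 − 1.4 + 6.3 − 4.0 − 2.1 − 8.1) / 6 = 0.3667%
Σ(R_i − R̄_i)(R_m − R̄_m) = 258.1367  ⇒  Cov = 258.1367 / 5 = 51.6273
Σ(R_m − R̄_m)² = 259.1133  ⇒  Var(R_m) = 259.1133 / 5 = 51.8227
β = Cov / Var(R_m) = 51.6273 / 51.8227 = 0.9962
MRP = 11.05% − 3.11% = 7.94%
E(R) = R_f + β × MRP = 3.11% + 0.9962 × 7.94% = 11.02%

11.02%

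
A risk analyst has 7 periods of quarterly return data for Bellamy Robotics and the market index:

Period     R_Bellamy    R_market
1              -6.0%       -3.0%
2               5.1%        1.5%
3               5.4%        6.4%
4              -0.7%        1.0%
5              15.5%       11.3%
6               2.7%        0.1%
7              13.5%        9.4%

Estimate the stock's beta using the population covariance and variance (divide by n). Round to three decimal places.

Mean R_i = (-6.0 + 5.1 + 5.4 − 0.7 + 15.5 + 2.7 + 13.5) / 7 = 5.0714%
Mean R_m = (-3.0 + 1.5 + 6.4 + 1.0 + 11.3 + 0.1 + 9.4) / 7 = 3.8143%
Σ(R_i − R̄_i)(R_m − R̄_m) = 226.4229  ⇒  Cov = 226.4229 / 7 = 32.3461
Σ(R_m − R̄_m)² = 167.4286  ⇒  Var(R_m) = 167.4286 / 7 = 23.9184
β = Cov / Var(R_m) = 32.3461 / 23.9184 = 1.3524

1.352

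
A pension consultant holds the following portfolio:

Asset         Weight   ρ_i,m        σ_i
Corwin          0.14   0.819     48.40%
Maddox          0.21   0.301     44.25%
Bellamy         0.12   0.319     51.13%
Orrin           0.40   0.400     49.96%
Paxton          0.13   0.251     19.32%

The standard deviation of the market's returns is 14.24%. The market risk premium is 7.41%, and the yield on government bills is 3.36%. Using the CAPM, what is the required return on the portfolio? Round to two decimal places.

13.21%

β_Corwin = 0.819 × 48.40% / 14.24% = 2.7837
β_Maddox = 0.301 × 44.25% / 14.24% = 0.9353
β_Bellamy = 0.319 × 51.13% / 14.24% = 1.1454
β_Orrin = 0.400 × 49.96% / 14.24% = 1.4034
β_Paxton = 0.251 × 19.32% / 14.24% = 0.3405
β_P = Σ w_i β_i = 0.14×2.7837 + 0.21×0.9353 + 0.12×1.1454 + 0.40×1.4034 + 0.13×0.3405 = 1.3292
E(R_P) = R_f + β_P × MRP = 3.36% + 1.3292 × 7.41% = 13.21%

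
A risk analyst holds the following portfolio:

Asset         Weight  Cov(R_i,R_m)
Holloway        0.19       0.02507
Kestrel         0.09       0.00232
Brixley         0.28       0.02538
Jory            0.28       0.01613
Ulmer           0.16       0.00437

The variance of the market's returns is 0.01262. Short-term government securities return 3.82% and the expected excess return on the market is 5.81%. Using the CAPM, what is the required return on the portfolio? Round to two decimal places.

β_Holloway = 0.02507 / 0.01262 = 1.9865
β_Kestrel = 0.00232 / 0.01262 = 0.1838
β_Brixley = 0.02538 / 0.01262 = 2.0111
β_Jory = 0.01613 / 0.01262 = 1.2781
β_Ulmer = 0.00437 / 0.01262 = 0.3463
β_P = Σ w_i β_i = 0.19×1.9865 + 0.09×0.1838 + 0.28×2.0111 + 0.28×1.2781 + 0.16×0.3463 = 1.3704
E(R_P) = R_f + β_P × MRP = 3.82% + 1.3704 × 5.81% = 11.78%

11.78%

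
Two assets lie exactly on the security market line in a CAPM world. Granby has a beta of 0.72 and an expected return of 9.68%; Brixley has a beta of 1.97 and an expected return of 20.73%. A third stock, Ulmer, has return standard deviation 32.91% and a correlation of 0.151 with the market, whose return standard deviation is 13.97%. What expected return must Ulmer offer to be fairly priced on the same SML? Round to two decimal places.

MRP = (20.73% − 9.68%) / (1.97 − 0.72) = 8.8400%
R_f = 9.68% − 0.72 × 8.8400% = 3.3152%
β_Ulmer = ρ·σ_i/σ_m = 0.151 × 32.91 / 13.97 = 0.3557
E(R_Ulmer) = R_f + β × MRP = 3.3152% + 0.3557 × 8.8400% = 6.46%

6.46%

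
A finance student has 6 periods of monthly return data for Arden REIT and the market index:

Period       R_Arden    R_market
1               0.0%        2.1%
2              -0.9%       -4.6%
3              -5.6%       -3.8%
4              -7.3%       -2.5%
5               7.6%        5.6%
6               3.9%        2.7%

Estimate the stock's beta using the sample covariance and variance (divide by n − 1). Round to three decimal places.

Mean R_i = (0.0 − 0.9 − 5.6 − 7.3 + 7.6 + 3.9) / 6 = -0.3833%
Mean R_m = (2.1 − 4.6 − 3.8 − 2.5 + 5.6 + 2.7) / 6 = -0.0833%
Σ(R_i − R̄_i)(R_m − R̄_m) = 96.5683  ⇒  Cov = 96.5683 / 5 = 19.3137
Σ(R_m − R̄_m)² = 84.8683  ⇒  Var(R_m) = 84.8683 / 5 = 16.9737
β = Cov / Var(R_m) = 19.3137 / 16.9737 = 1.1379

1.138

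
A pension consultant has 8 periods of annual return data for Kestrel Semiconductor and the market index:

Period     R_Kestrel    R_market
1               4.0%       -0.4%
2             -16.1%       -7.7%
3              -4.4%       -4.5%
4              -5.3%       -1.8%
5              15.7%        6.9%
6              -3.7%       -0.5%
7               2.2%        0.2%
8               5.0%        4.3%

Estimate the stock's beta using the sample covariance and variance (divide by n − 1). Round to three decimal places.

1.913

Mean R_i = (4.0 − 16.1 − 4.4 − 5.3 + 15.7 − 3.7 + 2.2 + 5.0) / 8 = -0.3250%
Mean R_m = (-0.4 − 7.7 − 4.5 − 1.8 + 6.9 − 0.5 + 0.2 + 4.3) / 8 = -0.4375%
Σ(R_i − R̄_i)(R_m − R̄_m) = 282.6925  ⇒  Cov = 282.6925 / 7 = 40.3846
Σ(R_m − R̄_m)² = 147.7988  ⇒  Var(R_m) = 147.7988 / 7 = 21.1141
β = Cov / Var(R_m) = 40.3846 / 21.1141 = 1.9127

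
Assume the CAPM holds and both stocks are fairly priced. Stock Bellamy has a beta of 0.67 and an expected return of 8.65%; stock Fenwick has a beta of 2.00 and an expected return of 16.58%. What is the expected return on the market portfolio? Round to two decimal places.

10.62%

Both satisfy E(R) = R_f + β·MRP, so the slope of the SML is
MRP = (16.58% − 8.65%) / (2.00 − 0.67) = 7.93% / 1.33 = 5.9624%
R_f = E(R_Bellamy) − β_Bellamy·MRP = 8.65% − 0.67 × 5.9624% = 4.6552%
E(R_m) = R_f + MRP = 4.6552% + 5.9624% = 10.62%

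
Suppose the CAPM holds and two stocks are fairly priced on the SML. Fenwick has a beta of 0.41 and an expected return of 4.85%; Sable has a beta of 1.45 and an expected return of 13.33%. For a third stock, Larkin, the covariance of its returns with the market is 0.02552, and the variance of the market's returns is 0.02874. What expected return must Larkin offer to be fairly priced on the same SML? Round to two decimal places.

MRP = (13.33% − 4.85%) / (1.45 − 0.41) = 8.1538%
R_f = 4.85% − 0.41 × 8.1538% = 1.5069%
β_Larkin = Cov / Var(R_m) = 0.02552 / 0.02874 = 0.8880
E(R_Larkin) = R_f + β × MRP = 1.5069% + 0.8880 × 8.1538% = 8.75%

8.75%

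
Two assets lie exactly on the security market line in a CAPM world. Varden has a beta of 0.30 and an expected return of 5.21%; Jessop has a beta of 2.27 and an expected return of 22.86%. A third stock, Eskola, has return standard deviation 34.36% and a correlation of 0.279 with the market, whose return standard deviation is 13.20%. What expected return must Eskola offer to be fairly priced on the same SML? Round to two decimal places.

9.03%

MRP = (22.86% − 5.21%) / (2.27 − 0.30) = 8.9594%
R_f = 5.21% − 0.30 × 8.9594% = 2.5222%
β_Eskola = ρ·σ_i/σ_m = 0.279 × 34.36 / 13.20 = 0.7262
E(R_Eskola) = R_f + β × MRP = 2.5222% + 0.7262 × 8.9594% = 9.03%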